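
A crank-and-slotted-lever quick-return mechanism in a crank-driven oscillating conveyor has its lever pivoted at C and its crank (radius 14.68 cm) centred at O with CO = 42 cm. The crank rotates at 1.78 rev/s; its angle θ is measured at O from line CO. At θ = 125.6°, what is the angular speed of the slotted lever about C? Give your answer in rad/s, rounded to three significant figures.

1.27

ω = 11.18 rad/s (from 1.78 rev/s).
Crank pin A relative to C: A = (d + r cosθ, r sinθ); lever angle φ = atan2(r sinθ, d + r cosθ).
Differentiating tanφ: φ̇ = rω(d cosθ + r)/(d² + r² + 2dr cosθ).
d² + r² + 2dr cosθ = |CA|² = 0.126167 m²;  d cosθ + r = -0.097692 m.
|ω_lever| = |0.1468·11.18·-0.097692| / 0.126167 = 1.2713 rad/s.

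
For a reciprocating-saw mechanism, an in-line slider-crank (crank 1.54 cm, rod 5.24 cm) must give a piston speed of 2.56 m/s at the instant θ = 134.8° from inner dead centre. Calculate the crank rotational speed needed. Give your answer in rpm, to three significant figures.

For an in-line slider-crank, |v_piston| = rω|sinθ|·[1 + r cosθ/√(L² − r² sin²θ)].
With r = 0.0154 m, L = 0.0524 m, θ = 134.8°: the bracketed kinematic factor |dx/dθ| = 0.0086136 m.
ω = v/|dx/dθ| = 2.56/0.0086136 = 297.2 rad/s.
N = 60ω/(2π) = 2838.1 rpm.

2840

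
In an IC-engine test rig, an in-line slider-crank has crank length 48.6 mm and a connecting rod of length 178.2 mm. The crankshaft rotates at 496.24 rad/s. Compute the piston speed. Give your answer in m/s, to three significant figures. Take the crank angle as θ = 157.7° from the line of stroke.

6.83

ω = 496.2 rad/s
For an in-line slider-crank, x = r cosθ + √(L² − r² sin²θ), so v = −rω sinθ·[1 + r cosθ/√(L² − r² sin²θ)].
With r = 0.0486 m, L = 0.1782 m, θ = 157.7°: √(L² − r² sin²θ) = 0.17724 m.
v = −0.0486·496.2·0.37946·[1 + 0.0486·-0.92521/0.17724] = -6.8298 m/s.
|v| = 6.8298 m/s.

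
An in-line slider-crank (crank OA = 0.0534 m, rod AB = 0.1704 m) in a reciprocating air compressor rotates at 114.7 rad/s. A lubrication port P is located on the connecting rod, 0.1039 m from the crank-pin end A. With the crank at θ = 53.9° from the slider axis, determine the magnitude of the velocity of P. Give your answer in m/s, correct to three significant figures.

ω = 114.7 rad/s.  Crank-pin speed |V_A| = rω = 6.125 m/s, perpendicular to OA.
Rod angle: sinφ = −(r/L) sinθ ⇒ φ = -14.667°; ω_rod = −rω cosθ/√(L²−r²sin²θ) = -21.892 rad/s.
V_P = V_A + ω_rod × AP, with AP = 0.1039 m along the rod.
Components: V_Px = −rω sinθ − a·ω_rod·sinφ = -5.5249 m/s;  V_Py = rω cosθ + a·ω_rod·cosφ = +1.4084 m/s.
|V_P| = √(V_Px² + V_Py²) = 5.7015 m/s.

5.70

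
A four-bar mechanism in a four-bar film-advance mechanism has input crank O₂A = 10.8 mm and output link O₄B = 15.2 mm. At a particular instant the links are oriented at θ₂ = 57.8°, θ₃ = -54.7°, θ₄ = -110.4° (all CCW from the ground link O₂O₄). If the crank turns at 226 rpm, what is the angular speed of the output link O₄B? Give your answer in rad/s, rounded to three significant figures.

ω₂ = 23.67 rad/s (from 226 rpm).
Differentiating the loop-closure r₂e^{iθ₂}+r₃e^{iθ₃}=r₁+r₄e^{iθ₄} gives r₂ω₂e^{iθ₂}+r₃ω₃e^{iθ₃}=r₄ω₄e^{iθ₄}.
Eliminating the other unknown: ω₄ = r₂ω₂ sin(θ₂−θ₃) / [r₄ sin(θ₄−θ₃)].
Numerator sine = +0.92388; denominator sine = -0.82610.
Result = 0.0108·23.67·(+0.92388) / (0.0152·(-0.82610)) = -18.806 rad/s; magnitude 18.806 rad/s.

18.8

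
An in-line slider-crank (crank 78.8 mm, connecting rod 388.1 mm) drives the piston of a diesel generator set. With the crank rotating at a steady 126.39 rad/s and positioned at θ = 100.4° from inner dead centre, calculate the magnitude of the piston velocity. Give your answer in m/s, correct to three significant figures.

ω = 126.4 rad/s
For an in-line slider-crank, x = r cosθ + √(L² − r² sin²θ), so v = −rω sinθ·[1 + r cosθ/√(L² − r² sin²θ)].
With r = 0.0788 m, L = 0.3881 m, θ = 100.4°: √(L² − r² sin²θ) = 0.38028 m.
v = −0.0788·126.4·0.98357·[1 + 0.0788·-0.18052/0.38028] = -9.4295 m/s.
|v| = 9.4295 m/s.

9.43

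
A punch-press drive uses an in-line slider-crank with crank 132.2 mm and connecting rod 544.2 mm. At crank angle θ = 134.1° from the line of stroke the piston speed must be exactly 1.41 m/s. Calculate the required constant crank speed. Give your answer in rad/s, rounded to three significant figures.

17.9

For an in-line slider-crank, |v_piston| = rω|sinθ|·[1 + r cosθ/√(L² − r² sin²θ)].
With r = 0.1322 m, L = 0.5442 m, θ = 134.1°: the bracketed kinematic factor |dx/dθ| = 0.078637 m.
ω = v/|dx/dθ| = 1.41/0.078637 = 17.931 rad/s.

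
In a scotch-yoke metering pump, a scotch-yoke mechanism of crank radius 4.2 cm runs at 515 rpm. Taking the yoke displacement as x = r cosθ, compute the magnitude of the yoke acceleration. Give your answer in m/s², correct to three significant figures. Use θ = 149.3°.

ω = 53.93 rad/s (from 515 rpm).
x = r cosθ ⇒ ẍ = −rω² cosθ (ω constant).
|a| = rω²|cosθ| = 0.042·(53.93)²·|cos 149.3°| = 105.04 m/s².

105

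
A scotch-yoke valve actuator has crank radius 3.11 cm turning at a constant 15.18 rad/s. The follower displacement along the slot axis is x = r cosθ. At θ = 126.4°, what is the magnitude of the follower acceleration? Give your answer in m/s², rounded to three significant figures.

4.25

ω = 15.18 rad/s
x = r cosθ ⇒ ẍ = −rω² cosθ (ω constant).
|a| = rω²|cosθ| = 0.0311·(15.18)²·|cos 126.4°| = 4.2527 m/s².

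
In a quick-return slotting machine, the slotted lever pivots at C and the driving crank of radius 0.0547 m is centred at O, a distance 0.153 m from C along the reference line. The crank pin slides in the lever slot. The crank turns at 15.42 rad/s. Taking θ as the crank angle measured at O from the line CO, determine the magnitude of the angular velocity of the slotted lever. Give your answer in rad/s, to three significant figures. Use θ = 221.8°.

3.60

ω = 15.42 rad/s
Crank pin A relative to C: A = (d + r cosθ, r sinθ); lever angle φ = atan2(r sinθ, d + r cosθ).
Differentiating tanφ: φ̇ = rω(d cosθ + r)/(d² + r² + 2dr cosθ).
d² + r² + 2dr cosθ = |CA|² = 0.0139232 m²;  d cosθ + r = -0.059358 m.
|ω_lever| = |0.0547·15.42·-0.059358| / 0.0139232 = 3.5959 rad/s.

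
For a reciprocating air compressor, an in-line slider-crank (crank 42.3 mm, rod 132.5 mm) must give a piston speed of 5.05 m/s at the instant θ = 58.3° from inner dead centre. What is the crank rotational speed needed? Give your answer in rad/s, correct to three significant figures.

For an in-line slider-crank, |v_piston| = rω|sinθ|·[1 + r cosθ/√(L² − r² sin²θ)].
With r = 0.0423 m, L = 0.1325 m, θ = 58.3°: the bracketed kinematic factor |dx/dθ| = 0.042263 m.
ω = v/|dx/dθ| = 5.05/0.042263 = 119.49 rad/s.

119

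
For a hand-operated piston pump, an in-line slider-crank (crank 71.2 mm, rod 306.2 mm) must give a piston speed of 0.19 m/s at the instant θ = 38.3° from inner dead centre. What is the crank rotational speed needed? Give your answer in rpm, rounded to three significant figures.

For an in-line slider-crank, |v_piston| = rω|sinθ|·[1 + r cosθ/√(L² − r² sin²θ)].
With r = 0.0712 m, L = 0.3062 m, θ = 38.3°: the bracketed kinematic factor |dx/dθ| = 0.052266 m.
ω = v/|dx/dθ| = 0.19/0.052266 = 3.6353 rad/s.
N = 60ω/(2π) = 34.714 rpm.

34.7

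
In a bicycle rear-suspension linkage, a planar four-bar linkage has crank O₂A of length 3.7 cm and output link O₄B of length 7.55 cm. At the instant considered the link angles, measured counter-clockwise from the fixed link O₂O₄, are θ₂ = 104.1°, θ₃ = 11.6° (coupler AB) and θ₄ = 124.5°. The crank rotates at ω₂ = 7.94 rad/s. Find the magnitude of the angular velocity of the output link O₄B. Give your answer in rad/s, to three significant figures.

4.22

ω₂ = 7.94 rad/s
Differentiating the loop-closure r₂e^{iθ₂}+r₃e^{iθ₃}=r₁+r₄e^{iθ₄} gives r₂ω₂e^{iθ₂}+r₃ω₃e^{iθ₃}=r₄ω₄e^{iθ₄}.
Eliminating the other unknown: ω₄ = r₂ω₂ sin(θ₂−θ₃) / [r₄ sin(θ₄−θ₃)].
Numerator sine = +0.99905; denominator sine = +0.92119.
Result = 0.037·7.94·(+0.99905) / (0.0755·(+0.92119)) = +4.22 rad/s; magnitude 4.22 rad/s.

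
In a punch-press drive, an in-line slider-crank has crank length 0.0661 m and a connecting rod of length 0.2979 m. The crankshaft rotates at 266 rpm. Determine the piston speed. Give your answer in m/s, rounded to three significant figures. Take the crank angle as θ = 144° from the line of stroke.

0.886

ω = 2π·266/60 = 27.86 rad/s
For an in-line slider-crank, x = r cosθ + √(L² − r² sin²θ), so v = −rω sinθ·[1 + r cosθ/√(L² − r² sin²θ)].
With r = 0.0661 m, L = 0.2979 m, θ = 144°: √(L² − r² sin²θ) = 0.29536 m.
v = −0.0661·27.86·0.58779·[1 + 0.0661·-0.80902/0.29536] = -0.88631 m/s.
|v| = 0.88631 m/s.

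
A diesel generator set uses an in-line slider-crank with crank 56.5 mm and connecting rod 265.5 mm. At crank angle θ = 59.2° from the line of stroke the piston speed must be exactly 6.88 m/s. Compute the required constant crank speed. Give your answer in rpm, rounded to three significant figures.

1220

For an in-line slider-crank, |v_piston| = rω|sinθ|·[1 + r cosθ/√(L² − r² sin²θ)].
With r = 0.0565 m, L = 0.2655 m, θ = 59.2°: the bracketed kinematic factor |dx/dθ| = 0.05391 m.
ω = v/|dx/dθ| = 6.88/0.05391 = 127.62 rad/s.
N = 60ω/(2π) = 1218.7 rpm.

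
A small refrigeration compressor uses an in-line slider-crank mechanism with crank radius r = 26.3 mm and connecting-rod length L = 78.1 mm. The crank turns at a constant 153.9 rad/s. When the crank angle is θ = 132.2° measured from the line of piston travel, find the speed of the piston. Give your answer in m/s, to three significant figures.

2.30

ω = 153.9 rad/s
For an in-line slider-crank, x = r cosθ + √(L² − r² sin²θ), so v = −rω sinθ·[1 + r cosθ/√(L² − r² sin²θ)].
With r = 0.0263 m, L = 0.0781 m, θ = 132.2°: √(L² − r² sin²θ) = 0.075631 m.
v = −0.0263·153.9·0.74080·[1 + 0.0263·-0.67172/0.075631] = -2.2981 m/s.
|v| = 2.2981 m/s.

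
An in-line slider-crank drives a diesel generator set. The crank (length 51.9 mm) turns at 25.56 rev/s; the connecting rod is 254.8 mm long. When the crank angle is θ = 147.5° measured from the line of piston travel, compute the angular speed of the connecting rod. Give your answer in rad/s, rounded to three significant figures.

27.8

ω = 160.6 rad/s (converted from 25.56 rev/s).
The rod makes angle φ with the slider axis where L sinφ = r sinθ; differentiating, L cosφ·φ̇ = r ω cosθ.
L cosφ = √(L² − r² sin²θ) = 0.25327 m.
|ω_rod| = r ω |cosθ| / √(L² − r² sin²θ) = 0.0519·160.6·0.84339/0.25327 = 27.756 rad/s.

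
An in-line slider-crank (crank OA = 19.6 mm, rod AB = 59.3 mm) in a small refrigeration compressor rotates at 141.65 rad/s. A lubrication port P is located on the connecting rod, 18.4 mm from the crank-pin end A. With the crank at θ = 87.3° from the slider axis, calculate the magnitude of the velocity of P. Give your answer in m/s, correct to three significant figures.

2.79

ω = 141.7 rad/s.  Crank-pin speed |V_A| = rω = 2.7763 m/s, perpendicular to OA.
Rod angle: sinφ = −(r/L) sinθ ⇒ φ = -19.278°; ω_rod = −rω cosθ/√(L²−r²sin²θ) = -2.3365 rad/s.
V_P = V_A + ω_rod × AP, with AP = 0.0184 m along the rod.
Components: V_Px = −rω sinθ − a·ω_rod·sinφ = -2.7875 m/s;  V_Py = rω cosθ + a·ω_rod·cosφ = +0.090203 m/s.
|V_P| = √(V_Px² + V_Py²) = 2.7889 m/s.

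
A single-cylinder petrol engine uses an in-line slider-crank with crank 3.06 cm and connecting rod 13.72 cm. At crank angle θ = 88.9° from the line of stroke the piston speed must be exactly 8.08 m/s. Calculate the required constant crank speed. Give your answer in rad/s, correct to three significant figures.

For an in-line slider-crank, |v_piston| = rω|sinθ|·[1 + r cosθ/√(L² − r² sin²θ)].
With r = 0.0306 m, L = 0.1372 m, θ = 88.9°: the bracketed kinematic factor |dx/dθ| = 0.030729 m.
ω = v/|dx/dθ| = 8.08/0.030729 = 262.95 rad/s.

263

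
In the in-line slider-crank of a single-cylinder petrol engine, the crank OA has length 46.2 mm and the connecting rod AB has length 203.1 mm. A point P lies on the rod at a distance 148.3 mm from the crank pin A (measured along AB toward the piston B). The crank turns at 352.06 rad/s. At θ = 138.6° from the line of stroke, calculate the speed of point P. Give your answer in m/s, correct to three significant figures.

ω = 352.1 rad/s.  Crank-pin speed |V_A| = rω = 16.265 m/s, perpendicular to OA.
Rod angle: sinφ = −(r/L) sinθ ⇒ φ = -8.652°; ω_rod = −rω cosθ/√(L²−r²sin²θ) = +60.764 rad/s.
V_P = V_A + ω_rod × AP, with AP = 0.1483 m along the rod.
Components: V_Px = −rω sinθ − a·ω_rod·sinφ = -9.4008 m/s;  V_Py = rω cosθ + a·ω_rod·cosφ = -3.292 m/s.
|V_P| = √(V_Px² + V_Py²) = 9.9605 m/s.

9.96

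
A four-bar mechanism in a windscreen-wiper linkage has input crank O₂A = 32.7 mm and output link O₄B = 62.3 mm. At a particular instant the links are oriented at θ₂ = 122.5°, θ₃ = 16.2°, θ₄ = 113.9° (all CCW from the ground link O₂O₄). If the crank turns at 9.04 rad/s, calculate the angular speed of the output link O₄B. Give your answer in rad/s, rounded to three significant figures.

ω₂ = 9.04 rad/s
Differentiating the loop-closure r₂e^{iθ₂}+r₃e^{iθ₃}=r₁+r₄e^{iθ₄} gives r₂ω₂e^{iθ₂}+r₃ω₃e^{iθ₃}=r₄ω₄e^{iθ₄}.
Eliminating the other unknown: ω₄ = r₂ω₂ sin(θ₂−θ₃) / [r₄ sin(θ₄−θ₃)].
Numerator sine = +0.95981; denominator sine = +0.99098.
Result = 0.0327·9.04·(+0.95981) / (0.0623·(+0.99098)) = +4.5956 rad/s; magnitude 4.5956 rad/s.

4.60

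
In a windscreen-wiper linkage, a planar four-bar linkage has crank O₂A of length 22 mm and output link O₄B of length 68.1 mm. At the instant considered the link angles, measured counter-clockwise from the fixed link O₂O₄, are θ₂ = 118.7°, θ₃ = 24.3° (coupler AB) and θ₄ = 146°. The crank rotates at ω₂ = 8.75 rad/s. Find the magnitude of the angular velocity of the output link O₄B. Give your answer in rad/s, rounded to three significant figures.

ω₂ = 8.75 rad/s
Differentiating the loop-closure r₂e^{iθ₂}+r₃e^{iθ₃}=r₁+r₄e^{iθ₄} gives r₂ω₂e^{iθ₂}+r₃ω₃e^{iθ₃}=r₄ω₄e^{iθ₄}.
Eliminating the other unknown: ω₄ = r₂ω₂ sin(θ₂−θ₃) / [r₄ sin(θ₄−θ₃)].
Numerator sine = +0.99705; denominator sine = +0.85081.
Result = 0.022·8.75·(+0.99705) / (0.0681·(+0.85081)) = +3.3126 rad/s; magnitude 3.3126 rad/s.

3.31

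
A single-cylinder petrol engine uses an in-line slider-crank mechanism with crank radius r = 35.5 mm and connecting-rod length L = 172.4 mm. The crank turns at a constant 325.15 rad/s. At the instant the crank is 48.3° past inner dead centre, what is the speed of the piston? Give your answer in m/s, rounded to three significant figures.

ω = 325.1 rad/s
For an in-line slider-crank, x = r cosθ + √(L² − r² sin²θ), so v = −rω sinθ·[1 + r cosθ/√(L² − r² sin²θ)].
With r = 0.0355 m, L = 0.1724 m, θ = 48.3°: √(L² − r² sin²θ) = 0.17035 m.
v = −0.0355·325.1·0.74664·[1 + 0.0355·0.66523/0.17035] = -9.8131 m/s.
|v| = 9.8131 m/s.

9.81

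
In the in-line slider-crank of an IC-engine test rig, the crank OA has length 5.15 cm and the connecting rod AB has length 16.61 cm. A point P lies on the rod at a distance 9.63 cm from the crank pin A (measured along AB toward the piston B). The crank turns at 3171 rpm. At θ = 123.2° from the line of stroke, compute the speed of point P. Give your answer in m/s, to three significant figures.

13.4

ω = 332.1 rad/s.  Crank-pin speed |V_A| = rω = 17.101 m/s, perpendicular to OA.
Rod angle: sinφ = −(r/L) sinθ ⇒ φ = -15.037°; ω_rod = −rω cosθ/√(L²−r²sin²θ) = +58.375 rad/s.
V_P = V_A + ω_rod × AP, with AP = 0.0963 m along the rod.
Components: V_Px = −rω sinθ − a·ω_rod·sinφ = -12.851 m/s;  V_Py = rω cosθ + a·ω_rod·cosφ = -3.9351 m/s.
|V_P| = √(V_Px² + V_Py²) = 13.44 m/s.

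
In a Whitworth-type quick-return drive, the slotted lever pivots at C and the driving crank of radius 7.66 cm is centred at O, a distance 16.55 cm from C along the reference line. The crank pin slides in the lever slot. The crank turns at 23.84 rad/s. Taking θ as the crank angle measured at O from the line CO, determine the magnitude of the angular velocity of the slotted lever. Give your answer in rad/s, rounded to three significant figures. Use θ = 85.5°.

ω = 23.84 rad/s
Crank pin A relative to C: A = (d + r cosθ, r sinθ); lever angle φ = atan2(r sinθ, d + r cosθ).
Differentiating tanφ: φ̇ = rω(d cosθ + r)/(d² + r² + 2dr cosθ).
d² + r² + 2dr cosθ = |CA|² = 0.0352471 m²;  d cosθ + r = +0.089585 m.
|ω_lever| = |0.0766·23.84·+0.089585| / 0.0352471 = 4.6414 rad/s.

4.64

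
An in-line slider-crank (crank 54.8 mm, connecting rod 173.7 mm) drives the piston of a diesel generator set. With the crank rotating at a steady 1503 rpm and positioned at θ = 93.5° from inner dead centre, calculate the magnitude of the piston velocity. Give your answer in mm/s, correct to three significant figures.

8430

ω = 2π·1503/60 = 157.4 rad/s
For an in-line slider-crank, x = r cosθ + √(L² − r² sin²θ), so v = −rω sinθ·[1 + r cosθ/√(L² − r² sin²θ)].
With r = 0.0548 m, L = 0.1737 m, θ = 93.5°: √(L² − r² sin²θ) = 0.16486 m.
v = −0.0548·157.4·0.99813·[1 + 0.0548·-0.06105/0.16486] = -8.4344 m/s.
|v| = 8.4344 m/s = 8434.4 mm/s.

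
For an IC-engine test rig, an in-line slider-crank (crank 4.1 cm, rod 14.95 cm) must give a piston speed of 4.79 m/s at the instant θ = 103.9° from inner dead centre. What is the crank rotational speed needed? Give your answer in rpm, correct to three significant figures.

1230

For an in-line slider-crank, |v_piston| = rω|sinθ|·[1 + r cosθ/√(L² − r² sin²θ)].
With r = 0.041 m, L = 0.1495 m, θ = 103.9°: the bracketed kinematic factor |dx/dθ| = 0.037079 m.
ω = v/|dx/dθ| = 4.79/0.037079 = 129.18 rad/s.
N = 60ω/(2π) = 1233.6 rpm.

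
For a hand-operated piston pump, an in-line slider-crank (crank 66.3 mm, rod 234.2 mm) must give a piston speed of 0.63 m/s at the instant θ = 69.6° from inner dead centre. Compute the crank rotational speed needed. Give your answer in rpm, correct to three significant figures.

87.8

For an in-line slider-crank, |v_piston| = rω|sinθ|·[1 + r cosθ/√(L² − r² sin²θ)].
With r = 0.0663 m, L = 0.2342 m, θ = 69.6°: the bracketed kinematic factor |dx/dθ| = 0.068502 m.
ω = v/|dx/dθ| = 0.63/0.068502 = 9.1968 rad/s.
N = 60ω/(2π) = 87.823 rpm.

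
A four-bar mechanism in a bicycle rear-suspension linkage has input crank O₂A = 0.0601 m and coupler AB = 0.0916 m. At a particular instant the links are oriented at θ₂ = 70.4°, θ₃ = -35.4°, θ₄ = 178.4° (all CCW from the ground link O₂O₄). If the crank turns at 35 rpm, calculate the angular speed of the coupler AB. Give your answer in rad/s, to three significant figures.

4.11

ω₂ = 3.665 rad/s (from 35 rpm).
Differentiating the loop-closure r₂e^{iθ₂}+r₃e^{iθ₃}=r₁+r₄e^{iθ₄} gives r₂ω₂e^{iθ₂}+r₃ω₃e^{iθ₃}=r₄ω₄e^{iθ₄}.
Eliminating the other unknown: ω₃ = r₂ω₂ sin(θ₄−θ₂) / [r₃ sin(θ₃−θ₄)].
Numerator sine = +0.95106; denominator sine = +0.55630.
Result = 0.0601·3.665·(+0.95106) / (0.0916·(+0.55630)) = +4.1113 rad/s; magnitude 4.1113 rad/s.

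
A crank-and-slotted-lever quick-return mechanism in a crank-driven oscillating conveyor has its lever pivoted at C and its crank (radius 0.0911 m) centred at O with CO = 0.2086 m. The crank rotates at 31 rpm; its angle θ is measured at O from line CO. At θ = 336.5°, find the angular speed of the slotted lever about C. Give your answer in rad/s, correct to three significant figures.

ω = 3.246 rad/s (from 31 rpm).
Crank pin A relative to C: A = (d + r cosθ, r sinθ); lever angle φ = atan2(r sinθ, d + r cosθ).
Differentiating tanφ: φ̇ = rω(d cosθ + r)/(d² + r² + 2dr cosθ).
d² + r² + 2dr cosθ = |CA|² = 0.0866678 m²;  d cosθ + r = +0.2824 m.
|ω_lever| = |0.0911·3.246·+0.2824| / 0.0866678 = 0.96364 rad/s.

0.964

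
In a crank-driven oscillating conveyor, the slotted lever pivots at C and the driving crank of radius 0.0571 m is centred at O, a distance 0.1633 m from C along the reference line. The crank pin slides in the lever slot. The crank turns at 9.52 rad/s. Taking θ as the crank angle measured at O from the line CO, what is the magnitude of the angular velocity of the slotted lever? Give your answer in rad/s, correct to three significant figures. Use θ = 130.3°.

ω = 9.52 rad/s
Crank pin A relative to C: A = (d + r cosθ, r sinθ); lever angle φ = atan2(r sinθ, d + r cosθ).
Differentiating tanφ: φ̇ = rω(d cosθ + r)/(d² + r² + 2dr cosθ).
d² + r² + 2dr cosθ = |CA|² = 0.0178654 m²;  d cosθ + r = -0.048521 m.
|ω_lever| = |0.0571·9.52·-0.048521| / 0.0178654 = 1.4763 rad/s.

1.48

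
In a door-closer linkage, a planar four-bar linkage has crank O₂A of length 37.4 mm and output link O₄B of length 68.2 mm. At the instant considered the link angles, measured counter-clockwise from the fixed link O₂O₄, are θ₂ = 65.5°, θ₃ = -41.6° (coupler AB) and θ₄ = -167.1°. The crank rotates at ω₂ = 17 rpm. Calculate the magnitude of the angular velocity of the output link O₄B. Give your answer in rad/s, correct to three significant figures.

ω₂ = 1.78 rad/s (from 17 rpm).
Differentiating the loop-closure r₂e^{iθ₂}+r₃e^{iθ₃}=r₁+r₄e^{iθ₄} gives r₂ω₂e^{iθ₂}+r₃ω₃e^{iθ₃}=r₄ω₄e^{iθ₄}.
Eliminating the other unknown: ω₄ = r₂ω₂ sin(θ₂−θ₃) / [r₄ sin(θ₄−θ₃)].
Numerator sine = +0.95579; denominator sine = -0.81412.
Result = 0.0374·1.78·(+0.95579) / (0.0682·(-0.81412)) = -1.1462 rad/s; magnitude 1.1462 rad/s.

1.15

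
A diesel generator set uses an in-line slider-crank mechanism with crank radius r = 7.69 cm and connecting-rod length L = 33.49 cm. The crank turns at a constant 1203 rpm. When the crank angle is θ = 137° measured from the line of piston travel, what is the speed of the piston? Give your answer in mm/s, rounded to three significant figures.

5480

ω = 2π·1203/60 = 126 rad/s
For an in-line slider-crank, x = r cosθ + √(L² − r² sin²θ), so v = −rω sinθ·[1 + r cosθ/√(L² − r² sin²θ)].
With r = 0.0769 m, L = 0.3349 m, θ = 137°: √(L² − r² sin²θ) = 0.33077 m.
v = −0.0769·126·0.68200·[1 + 0.0769·-0.73135/0.33077] = -5.4836 m/s.
|v| = 5.4836 m/s = 5483.6 mm/s.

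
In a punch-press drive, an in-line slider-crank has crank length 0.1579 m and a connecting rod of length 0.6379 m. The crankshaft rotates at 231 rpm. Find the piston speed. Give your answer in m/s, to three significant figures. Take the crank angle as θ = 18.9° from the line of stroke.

ω = 2π·231/60 = 24.19 rad/s
For an in-line slider-crank, x = r cosθ + √(L² − r² sin²θ), so v = −rω sinθ·[1 + r cosθ/√(L² − r² sin²θ)].
With r = 0.1579 m, L = 0.6379 m, θ = 18.9°: √(L² − r² sin²θ) = 0.63585 m.
v = −0.1579·24.19·0.32392·[1 + 0.1579·0.94609/0.63585] = -1.5279 m/s.
|v| = 1.5279 m/s.

1.53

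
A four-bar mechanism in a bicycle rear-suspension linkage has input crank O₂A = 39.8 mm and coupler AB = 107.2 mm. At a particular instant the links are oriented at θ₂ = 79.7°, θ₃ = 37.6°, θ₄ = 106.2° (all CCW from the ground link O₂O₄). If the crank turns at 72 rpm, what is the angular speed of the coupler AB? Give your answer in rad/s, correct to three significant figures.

1.34

ω₂ = 7.54 rad/s (from 72 rpm).
Differentiating the loop-closure r₂e^{iθ₂}+r₃e^{iθ₃}=r₁+r₄e^{iθ₄} gives r₂ω₂e^{iθ₂}+r₃ω₃e^{iθ₃}=r₄ω₄e^{iθ₄}.
Eliminating the other unknown: ω₃ = r₂ω₂ sin(θ₄−θ₂) / [r₃ sin(θ₃−θ₄)].
Numerator sine = +0.44620; denominator sine = -0.93106.
Result = 0.0398·7.54·(+0.44620) / (0.1072·(-0.93106)) = -1.3415 rad/s; magnitude 1.3415 rad/s.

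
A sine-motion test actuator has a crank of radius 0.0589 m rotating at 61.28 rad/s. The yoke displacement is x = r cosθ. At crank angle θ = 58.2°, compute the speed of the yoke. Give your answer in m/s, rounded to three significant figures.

ω = 61.28 rad/s
x = r cosθ ⇒ ẋ = −rω sinθ.
|v| = rω|sinθ| = 0.0589·61.28·|sin 58.2°| = 3.0676 m/s.

3.07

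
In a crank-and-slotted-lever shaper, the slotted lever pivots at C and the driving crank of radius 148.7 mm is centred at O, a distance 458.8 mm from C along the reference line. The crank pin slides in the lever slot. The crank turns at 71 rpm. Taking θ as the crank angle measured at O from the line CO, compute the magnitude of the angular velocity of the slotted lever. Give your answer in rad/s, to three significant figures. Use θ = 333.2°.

ω = 7.435 rad/s (from 71 rpm).
Crank pin A relative to C: A = (d + r cosθ, r sinθ); lever angle φ = atan2(r sinθ, d + r cosθ).
Differentiating tanφ: φ̇ = rω(d cosθ + r)/(d² + r² + 2dr cosθ).
d² + r² + 2dr cosθ = |CA|² = 0.3544 m²;  d cosθ + r = +0.55822 m.
|ω_lever| = |0.1487·7.435·+0.55822| / 0.3544 = 1.7414 rad/s.

1.74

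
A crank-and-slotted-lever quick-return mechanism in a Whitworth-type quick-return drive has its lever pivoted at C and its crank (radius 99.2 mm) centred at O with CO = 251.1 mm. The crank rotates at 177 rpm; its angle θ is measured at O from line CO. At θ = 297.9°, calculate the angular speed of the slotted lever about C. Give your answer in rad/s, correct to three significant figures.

ω = 18.54 rad/s (from 177 rpm).
Crank pin A relative to C: A = (d + r cosθ, r sinθ); lever angle φ = atan2(r sinθ, d + r cosθ).
Differentiating tanφ: φ̇ = rω(d cosθ + r)/(d² + r² + 2dr cosθ).
d² + r² + 2dr cosθ = |CA|² = 0.0962033 m²;  d cosθ + r = +0.2167 m.
|ω_lever| = |0.0992·18.54·+0.2167| / 0.0962033 = 4.1417 rad/s.

4.14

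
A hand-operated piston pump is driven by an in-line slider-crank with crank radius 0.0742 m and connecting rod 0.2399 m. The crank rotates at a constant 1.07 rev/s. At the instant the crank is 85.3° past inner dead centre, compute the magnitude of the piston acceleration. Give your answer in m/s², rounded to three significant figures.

ω = 2π·1.07 = 6.723 rad/s
x(θ) = r cosθ + √(L² − r² sin²θ); with ω constant, a = ω²·d²x/dθ².
d²x/dθ² = −r cosθ − r²(cos2θ)/√u − r⁴ sin²2θ/(4u^{3/2}),  u = L² − r² sin²θ = 0.0520833 m².
Substituting r = 0.0742 m, L = 0.2399 m, θ = 85.3°: d²x/dθ² = +0.017704 m.
a = ω²·d²x/dθ² = (6.723)²·(+0.017704) = +0.80019 m/s²;  |a| = 0.80019 m/s².

0.800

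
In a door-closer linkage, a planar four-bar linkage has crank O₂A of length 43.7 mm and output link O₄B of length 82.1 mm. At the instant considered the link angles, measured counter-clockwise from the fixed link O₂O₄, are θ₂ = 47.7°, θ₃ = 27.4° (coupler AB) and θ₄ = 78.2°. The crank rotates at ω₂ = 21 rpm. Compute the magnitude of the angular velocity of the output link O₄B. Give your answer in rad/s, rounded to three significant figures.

0.524

ω₂ = 2.199 rad/s (from 21 rpm).
Differentiating the loop-closure r₂e^{iθ₂}+r₃e^{iθ₃}=r₁+r₄e^{iθ₄} gives r₂ω₂e^{iθ₂}+r₃ω₃e^{iθ₃}=r₄ω₄e^{iθ₄}.
Eliminating the other unknown: ω₄ = r₂ω₂ sin(θ₂−θ₃) / [r₄ sin(θ₄−θ₃)].
Numerator sine = +0.34694; denominator sine = +0.77494.
Result = 0.0437·2.199·(+0.34694) / (0.0821·(+0.77494)) = +0.52404 rad/s; magnitude 0.52404 rad/s.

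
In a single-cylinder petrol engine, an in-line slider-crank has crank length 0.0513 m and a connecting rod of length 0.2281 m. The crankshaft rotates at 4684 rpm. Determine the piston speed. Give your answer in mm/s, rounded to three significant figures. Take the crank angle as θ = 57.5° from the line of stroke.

23800

ω = 2π·4684/60 = 490.5 rad/s
For an in-line slider-crank, x = r cosθ + √(L² − r² sin²θ), so v = −rω sinθ·[1 + r cosθ/√(L² − r² sin²θ)].
With r = 0.0513 m, L = 0.2281 m, θ = 57.5°: √(L² − r² sin²θ) = 0.22396 m.
v = −0.0513·490.5·0.84339·[1 + 0.0513·0.53730/0.22396] = -23.834 m/s.
|v| = 23.834 m/s = 23834 mm/s.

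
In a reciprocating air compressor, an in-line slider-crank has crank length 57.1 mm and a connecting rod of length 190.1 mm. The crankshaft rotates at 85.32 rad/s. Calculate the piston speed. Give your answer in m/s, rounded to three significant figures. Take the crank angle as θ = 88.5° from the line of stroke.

ω = 85.32 rad/s
For an in-line slider-crank, x = r cosθ + √(L² − r² sin²θ), so v = −rω sinθ·[1 + r cosθ/√(L² − r² sin²θ)].
With r = 0.0571 m, L = 0.1901 m, θ = 88.5°: √(L² − r² sin²θ) = 0.18133 m.
v = −0.0571·85.32·0.99966·[1 + 0.0571·0.02618/0.18133] = -4.9102 m/s.
|v| = 4.9102 m/s.

4.91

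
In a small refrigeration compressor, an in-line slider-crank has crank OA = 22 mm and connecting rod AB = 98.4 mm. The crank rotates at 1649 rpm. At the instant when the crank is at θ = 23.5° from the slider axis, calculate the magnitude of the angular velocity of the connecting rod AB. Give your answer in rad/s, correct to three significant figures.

35.5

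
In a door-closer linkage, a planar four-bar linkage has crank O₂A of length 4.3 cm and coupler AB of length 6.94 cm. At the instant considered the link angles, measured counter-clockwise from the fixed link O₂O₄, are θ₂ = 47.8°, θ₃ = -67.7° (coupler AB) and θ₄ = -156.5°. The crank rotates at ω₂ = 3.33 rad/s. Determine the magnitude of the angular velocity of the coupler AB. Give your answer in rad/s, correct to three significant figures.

ω₂ = 3.33 rad/s
Differentiating the loop-closure r₂e^{iθ₂}+r₃e^{iθ₃}=r₁+r₄e^{iθ₄} gives r₂ω₂e^{iθ₂}+r₃ω₃e^{iθ₃}=r₄ω₄e^{iθ₄}.
Eliminating the other unknown: ω₃ = r₂ω₂ sin(θ₄−θ₂) / [r₃ sin(θ₃−θ₄)].
Numerator sine = +0.41151; denominator sine = +0.99978.
Result = 0.043·3.33·(+0.41151) / (0.0694·(+0.99978)) = +0.84925 rad/s; magnitude 0.84925 rad/s.

0.849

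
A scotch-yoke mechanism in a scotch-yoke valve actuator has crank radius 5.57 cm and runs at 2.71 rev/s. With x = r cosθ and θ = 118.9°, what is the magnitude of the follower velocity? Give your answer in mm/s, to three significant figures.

830

ω = 17.03 rad/s (from 2.71 rev/s).
x = r cosθ ⇒ ẋ = −rω sinθ.
|v| = rω|sinθ| = 0.0557·17.03·|sin 118.9°| = 0.83032 m/s = 830.32 mm/s.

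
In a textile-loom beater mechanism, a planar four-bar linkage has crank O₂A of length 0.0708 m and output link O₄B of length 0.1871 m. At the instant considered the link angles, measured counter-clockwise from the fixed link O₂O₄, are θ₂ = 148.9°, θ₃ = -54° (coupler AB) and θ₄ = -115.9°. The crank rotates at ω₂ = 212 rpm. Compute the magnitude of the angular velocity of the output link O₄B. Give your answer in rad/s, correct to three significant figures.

3.71

ω₂ = 22.2 rad/s (from 212 rpm).
Differentiating the loop-closure r₂e^{iθ₂}+r₃e^{iθ₃}=r₁+r₄e^{iθ₄} gives r₂ω₂e^{iθ₂}+r₃ω₃e^{iθ₃}=r₄ω₄e^{iθ₄}.
Eliminating the other unknown: ω₄ = r₂ω₂ sin(θ₂−θ₃) / [r₄ sin(θ₄−θ₃)].
Numerator sine = -0.38912; denominator sine = -0.88213.
Result = 0.0708·22.2·(-0.38912) / (0.1871·(-0.88213)) = +3.7058 rad/s; magnitude 3.7058 rad/s.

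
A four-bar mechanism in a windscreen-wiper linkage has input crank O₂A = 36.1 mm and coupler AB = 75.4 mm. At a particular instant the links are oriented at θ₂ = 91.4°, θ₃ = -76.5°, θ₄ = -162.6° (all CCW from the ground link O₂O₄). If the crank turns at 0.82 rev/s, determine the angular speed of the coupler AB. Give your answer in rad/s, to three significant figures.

2.38

ω₂ = 5.152 rad/s (from 0.82 rev/s).
Differentiating the loop-closure r₂e^{iθ₂}+r₃e^{iθ₃}=r₁+r₄e^{iθ₄} gives r₂ω₂e^{iθ₂}+r₃ω₃e^{iθ₃}=r₄ω₄e^{iθ₄}.
Eliminating the other unknown: ω₃ = r₂ω₂ sin(θ₄−θ₂) / [r₃ sin(θ₃−θ₄)].
Numerator sine = +0.96126; denominator sine = +0.99768.
Result = 0.0361·5.152·(+0.96126) / (0.0754·(+0.99768)) = +2.3767 rad/s; magnitude 2.3767 rad/s.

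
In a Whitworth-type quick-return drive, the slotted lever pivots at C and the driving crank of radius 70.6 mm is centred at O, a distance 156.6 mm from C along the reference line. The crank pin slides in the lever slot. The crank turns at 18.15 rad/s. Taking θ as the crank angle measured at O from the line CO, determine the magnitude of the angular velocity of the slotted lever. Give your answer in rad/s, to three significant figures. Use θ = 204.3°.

ω = 18.15 rad/s
Crank pin A relative to C: A = (d + r cosθ, r sinθ); lever angle φ = atan2(r sinθ, d + r cosθ).
Differentiating tanφ: φ̇ = rω(d cosθ + r)/(d² + r² + 2dr cosθ).
d² + r² + 2dr cosθ = |CA|² = 0.00935504 m²;  d cosθ + r = -0.072126 m.
|ω_lever| = |0.0706·18.15·-0.072126| / 0.00935504 = 9.8793 rad/s.

9.88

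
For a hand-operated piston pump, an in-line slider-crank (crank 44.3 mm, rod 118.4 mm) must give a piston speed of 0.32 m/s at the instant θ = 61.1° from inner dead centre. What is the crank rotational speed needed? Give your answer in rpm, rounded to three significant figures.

66.1

For an in-line slider-crank, |v_piston| = rω|sinθ|·[1 + r cosθ/√(L² − r² sin²θ)].
With r = 0.0443 m, L = 0.1184 m, θ = 61.1°: the bracketed kinematic factor |dx/dθ| = 0.046205 m.
ω = v/|dx/dθ| = 0.32/0.046205 = 6.9256 rad/s.
N = 60ω/(2π) = 66.135 rpm.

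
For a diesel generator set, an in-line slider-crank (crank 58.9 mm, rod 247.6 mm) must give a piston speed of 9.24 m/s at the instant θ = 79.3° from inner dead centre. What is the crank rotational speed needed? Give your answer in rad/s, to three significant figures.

For an in-line slider-crank, |v_piston| = rω|sinθ|·[1 + r cosθ/√(L² − r² sin²θ)].
With r = 0.0589 m, L = 0.2476 m, θ = 79.3°: the bracketed kinematic factor |dx/dθ| = 0.060505 m.
ω = v/|dx/dθ| = 9.24/0.060505 = 152.71 rad/s.

153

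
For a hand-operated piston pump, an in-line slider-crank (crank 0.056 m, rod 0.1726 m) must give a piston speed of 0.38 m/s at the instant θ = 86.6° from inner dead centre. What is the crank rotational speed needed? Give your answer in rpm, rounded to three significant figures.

63.6

For an in-line slider-crank, |v_piston| = rω|sinθ|·[1 + r cosθ/√(L² − r² sin²θ)].
With r = 0.056 m, L = 0.1726 m, θ = 86.6°: the bracketed kinematic factor |dx/dθ| = 0.057038 m.
ω = v/|dx/dθ| = 0.38/0.057038 = 6.6622 rad/s.
N = 60ω/(2π) = 63.619 rpm.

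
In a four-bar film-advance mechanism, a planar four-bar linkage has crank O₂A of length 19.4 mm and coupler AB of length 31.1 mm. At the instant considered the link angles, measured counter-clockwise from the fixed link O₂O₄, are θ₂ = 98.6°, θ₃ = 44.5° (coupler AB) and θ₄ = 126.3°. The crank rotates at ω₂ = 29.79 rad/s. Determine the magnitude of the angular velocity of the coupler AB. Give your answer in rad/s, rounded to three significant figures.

8.73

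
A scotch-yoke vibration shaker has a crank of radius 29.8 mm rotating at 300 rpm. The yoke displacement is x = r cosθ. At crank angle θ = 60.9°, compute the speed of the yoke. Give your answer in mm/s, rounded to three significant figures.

ω = 31.42 rad/s (from 300 rpm).
x = r cosθ ⇒ ẋ = −rω sinθ.
|v| = rω|sinθ| = 0.0298·31.42·|sin 60.9°| = 0.81802 m/s = 818.02 mm/s.

818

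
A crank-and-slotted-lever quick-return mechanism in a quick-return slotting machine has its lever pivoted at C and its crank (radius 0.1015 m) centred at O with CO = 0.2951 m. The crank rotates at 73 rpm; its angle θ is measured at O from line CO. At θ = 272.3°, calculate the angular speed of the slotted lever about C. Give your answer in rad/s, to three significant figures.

0.881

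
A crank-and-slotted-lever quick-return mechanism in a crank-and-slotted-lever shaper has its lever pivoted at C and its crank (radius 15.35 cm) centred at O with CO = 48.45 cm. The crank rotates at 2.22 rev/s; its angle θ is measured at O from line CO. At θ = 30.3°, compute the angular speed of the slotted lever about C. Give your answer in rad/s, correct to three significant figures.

3.17

ω = 13.95 rad/s (from 2.22 rev/s).
Crank pin A relative to C: A = (d + r cosθ, r sinθ); lever angle φ = atan2(r sinθ, d + r cosθ).
Differentiating tanφ: φ̇ = rω(d cosθ + r)/(d² + r² + 2dr cosθ).
d² + r² + 2dr cosθ = |CA|² = 0.386725 m²;  d cosθ + r = +0.57182 m.
|ω_lever| = |0.1535·13.95·+0.57182| / 0.386725 = 3.1659 rad/s.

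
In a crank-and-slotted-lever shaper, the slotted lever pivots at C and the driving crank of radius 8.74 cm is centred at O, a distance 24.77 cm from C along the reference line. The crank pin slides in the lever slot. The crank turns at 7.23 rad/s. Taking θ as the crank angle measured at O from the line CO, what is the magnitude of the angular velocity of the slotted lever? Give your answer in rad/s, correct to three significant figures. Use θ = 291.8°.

1.33

ω = 7.23 rad/s
Crank pin A relative to C: A = (d + r cosθ, r sinθ); lever angle φ = atan2(r sinθ, d + r cosθ).
Differentiating tanφ: φ̇ = rω(d cosθ + r)/(d² + r² + 2dr cosθ).
d² + r² + 2dr cosθ = |CA|² = 0.0850735 m²;  d cosθ + r = +0.17939 m.
|ω_lever| = |0.0874·7.23·+0.17939| / 0.0850735 = 1.3324 rad/s.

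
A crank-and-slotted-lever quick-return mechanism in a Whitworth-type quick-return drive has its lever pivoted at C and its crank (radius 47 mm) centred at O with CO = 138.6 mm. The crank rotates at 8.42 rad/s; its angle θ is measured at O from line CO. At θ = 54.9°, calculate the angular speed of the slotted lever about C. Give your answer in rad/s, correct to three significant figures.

ω = 8.42 rad/s
Crank pin A relative to C: A = (d + r cosθ, r sinθ); lever angle φ = atan2(r sinθ, d + r cosθ).
Differentiating tanφ: φ̇ = rω(d cosθ + r)/(d² + r² + 2dr cosθ).
d² + r² + 2dr cosθ = |CA|² = 0.0289104 m²;  d cosθ + r = +0.1267 m.
|ω_lever| = |0.047·8.42·+0.1267| / 0.0289104 = 1.7343 rad/s.

1.73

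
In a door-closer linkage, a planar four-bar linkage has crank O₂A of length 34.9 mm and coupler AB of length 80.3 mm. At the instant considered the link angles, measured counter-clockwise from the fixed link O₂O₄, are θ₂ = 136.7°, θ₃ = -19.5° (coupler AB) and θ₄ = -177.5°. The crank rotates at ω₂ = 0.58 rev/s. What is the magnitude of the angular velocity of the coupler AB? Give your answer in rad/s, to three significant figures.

3.03

ω₂ = 3.644 rad/s (from 0.58 rev/s).
Differentiating the loop-closure r₂e^{iθ₂}+r₃e^{iθ₃}=r₁+r₄e^{iθ₄} gives r₂ω₂e^{iθ₂}+r₃ω₃e^{iθ₃}=r₄ω₄e^{iθ₄}.
Eliminating the other unknown: ω₃ = r₂ω₂ sin(θ₄−θ₂) / [r₃ sin(θ₃−θ₄)].
Numerator sine = +0.71691; denominator sine = +0.37461.
Result = 0.0349·3.644·(+0.71691) / (0.0803·(+0.37461)) = +3.0311 rad/s; magnitude 3.0311 rad/s.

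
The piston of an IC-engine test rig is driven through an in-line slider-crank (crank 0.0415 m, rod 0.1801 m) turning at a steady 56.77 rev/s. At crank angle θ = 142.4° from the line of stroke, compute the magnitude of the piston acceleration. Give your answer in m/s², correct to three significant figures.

3850

ω = 2π·56.8 = 356.7 rad/s
x(θ) = r cosθ + √(L² − r² sin²θ); with ω constant, a = ω²·d²x/dθ².
d²x/dθ² = −r cosθ − r²(cos2θ)/√u − r⁴ sin²2θ/(4u^{3/2}),  u = L² − r² sin²θ = 0.0317949 m².
Substituting r = 0.0415 m, L = 0.1801 m, θ = 142.4°: d²x/dθ² = +0.03029 m.
a = ω²·d²x/dθ² = (356.7)²·(+0.03029) = +3853.9 m/s²;  |a| = 3853.9 m/s².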